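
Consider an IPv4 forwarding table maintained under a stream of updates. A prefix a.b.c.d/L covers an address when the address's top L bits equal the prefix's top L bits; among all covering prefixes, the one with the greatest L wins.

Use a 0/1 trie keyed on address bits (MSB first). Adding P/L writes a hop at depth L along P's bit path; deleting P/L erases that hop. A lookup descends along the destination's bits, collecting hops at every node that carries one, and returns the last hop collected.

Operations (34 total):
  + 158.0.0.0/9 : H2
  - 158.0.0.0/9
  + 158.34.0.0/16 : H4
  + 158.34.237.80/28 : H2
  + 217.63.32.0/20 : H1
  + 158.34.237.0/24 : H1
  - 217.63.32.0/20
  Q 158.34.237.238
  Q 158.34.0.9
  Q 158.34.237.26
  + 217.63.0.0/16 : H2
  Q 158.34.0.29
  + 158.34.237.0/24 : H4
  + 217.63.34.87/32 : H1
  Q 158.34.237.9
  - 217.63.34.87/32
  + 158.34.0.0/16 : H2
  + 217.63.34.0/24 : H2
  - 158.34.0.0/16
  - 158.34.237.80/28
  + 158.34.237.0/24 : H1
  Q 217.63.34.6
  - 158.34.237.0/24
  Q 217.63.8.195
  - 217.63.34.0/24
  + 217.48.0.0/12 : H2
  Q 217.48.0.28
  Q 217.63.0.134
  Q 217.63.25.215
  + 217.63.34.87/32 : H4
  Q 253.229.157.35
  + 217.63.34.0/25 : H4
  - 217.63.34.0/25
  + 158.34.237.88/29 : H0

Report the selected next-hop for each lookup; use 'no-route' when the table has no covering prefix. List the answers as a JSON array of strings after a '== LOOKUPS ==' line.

Trace:
  + 158.0.0.0/9 (H2) depth=9
  del 158.0.0.0/9 (clear depth 9)
  + 158.34.0.0/16 (H4) depth=16
  + 158.34.237.80/28 (H2) depth=28
  + 217.63.32.0/20 (H1) depth=20
  + 158.34.237.0/24 (H1) depth=24
  del 217.63.32.0/20 (clear depth 20)
  ? 158.34.237.238  path d0:-→d1:-→d2:-→d3:-→d4:-→d5:-→d6:-→d7:-→d8:-→d9:-→d10:-→d11:-→d12:-→d13:-→d14:-→d15:-→d16:H4→d17:-→d18:-→d19:-→d20:-→d21:-→d22:-→d23:-→d24:H1  best=H1
  ? 158.34.0.9  path d0:-→d1:-→d2:-→d3:-→d4:-→d5:-→d6:-→d7:-→d8:-→d9:-→d10:-→d11:-→d12:-→d13:-→d14:-→d15:-→d16:H4  best=H4
  ? 158.34.237.26  path d0:-→d1:-→d2:-→d3:-→d4:-→d5:-→d6:-→d7:-→d8:-→d9:-→d10:-→d11:-→d12:-→d13:-→d14:-→d15:-→d16:H4→d17:-→d18:-→d19:-→d20:-→d21:-→d22:-→d23:-→d24:H1→d25:-  best=H1
  + 217.63.0.0/16 (H2) depth=16
  ? 158.34.0.29  path d0:-→d1:-→d2:-→d3:-→d4:-→d5:-→d6:-→d7:-→d8:-→d9:-→d10:-→d11:-→d12:-→d13:-→d14:-→d15:-→d16:H4  best=H4
  + 158.34.237.0/24 (H4) depth=24
  + 217.63.34.87/32 (H1) depth=32
  ? 158.34.237.9  path d0:-→d1:-→d2:-→d3:-→d4:-→d5:-→d6:-→d7:-→d8:-→d9:-→d10:-→d11:-→d12:-→d13:-→d14:-→d15:-→d16:H4→d17:-→d18:-→d19:-→d20:-→d21:-→d22:-→d23:-→d24:H4→d25:-  best=H4
  del 217.63.34.87/32 (clear depth 32)
  + 158.34.0.0/16 (H2) depth=16
  + 217.63.34.0/24 (H2) depth=24
  del 158.34.0.0/16 (clear depth 16)
  del 158.34.237.80/28 (clear depth 28)
  + 158.34.237.0/24 (H1) depth=24
  ? 217.63.34.6  path d0:-→d1:-→d2:-→d3:-→d4:-→d5:-→d6:-→d7:-→d8:-→d9:-→d10:-→d11:-→d12:-→d13:-→d14:-→d15:-→d16:H2→d17:-→d18:-→d19:-→d20:-→d21:-→d22:-→d23:-→d24:H2→d25:-  best=H2
  del 158.34.237.0/24 (clear depth 24)
  ? 217.63.8.195  path d0:-→d1:-→d2:-→d3:-→d4:-→d5:-→d6:-→d7:-→d8:-→d9:-→d10:-→d11:-→d12:-→d13:-→d14:-→d15:-→d16:H2→d17:-→d18:-  best=H2
  del 217.63.34.0/24 (clear depth 24)
  + 217.48.0.0/12 (H2) depth=12
  ? 217.48.0.28  path d0:-→d1:-→d2:-→d3:-→d4:-→d5:-→d6:-→d7:-→d8:-→d9:-→d10:-→d11:-→d12:H2  best=H2
  ? 217.63.0.134  path d0:-→d1:-→d2:-→d3:-→d4:-→d5:-→d6:-→d7:-→d8:-→d9:-→d10:-→d11:-→d12:H2→d13:-→d14:-→d15:-→d16:H2→d17:-→d18:-  best=H2
  ? 217.63.25.215  path d0:-→d1:-→d2:-→d3:-→d4:-→d5:-→d6:-→d7:-→d8:-→d9:-→d10:-→d11:-→d12:H2→d13:-→d14:-→d15:-→d16:H2→d17:-→d18:-  best=H2
  + 217.63.34.87/32 (H4) depth=32
  ? 253.229.157.35  path d0:-→d1:-→d2:-  best=no-route
  + 217.63.34.0/25 (H4) depth=25
  del 217.63.34.0/25 (clear depth 25)
  + 158.34.237.88/29 (H0) depth=29

== LOOKUPS ==
["H1","H4","H1","H4","H4","H2","H2","H2","H2","H2","no-route"]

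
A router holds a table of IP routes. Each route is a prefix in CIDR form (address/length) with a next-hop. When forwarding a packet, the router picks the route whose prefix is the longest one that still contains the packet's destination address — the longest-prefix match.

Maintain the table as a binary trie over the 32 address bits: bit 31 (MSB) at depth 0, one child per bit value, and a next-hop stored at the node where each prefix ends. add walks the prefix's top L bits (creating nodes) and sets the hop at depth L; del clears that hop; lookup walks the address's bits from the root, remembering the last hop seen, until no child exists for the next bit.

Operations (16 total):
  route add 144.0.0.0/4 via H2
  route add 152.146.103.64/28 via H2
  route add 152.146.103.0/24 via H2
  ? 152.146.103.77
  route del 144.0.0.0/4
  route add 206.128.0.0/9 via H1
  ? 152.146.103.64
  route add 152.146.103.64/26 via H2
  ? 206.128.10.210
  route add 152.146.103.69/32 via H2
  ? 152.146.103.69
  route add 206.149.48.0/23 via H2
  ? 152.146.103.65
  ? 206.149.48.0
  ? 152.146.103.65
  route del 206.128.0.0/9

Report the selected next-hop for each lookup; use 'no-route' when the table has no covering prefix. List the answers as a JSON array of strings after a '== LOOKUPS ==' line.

Apply in order:
  add 144.0.0.0/4 -> H2 at depth 4
  add 152.146.103.64/28 -> H2 at depth 28
  add 152.146.103.0/24 -> H2 at depth 24
  lookup 152.146.103.77: bits 1001100010010010011001110100 walk d0:-→d1:-→d2:-→d3:-→d4:H2→d5:-→d6:-→d7:-→d8:-→d9:-→d10:-→d11:-→d12:-→d13:-→d14:-→d15:-→d16:-→d17:-→d18:-→d19:-→d20:-→d21:-→d22:-→d23:-→d24:H2→d25:-→d26:-→d27:-→d28:H2 -> H2
  del 144.0.0.0/4 (clear depth 4)
  add 206.128.0.0/9 -> H1 at depth 9
  lookup 152.146.103.64: bits 1001100010010010011001110100 walk d0:-→d1:-→d2:-→d3:-→d4:-→d5:-→d6:-→d7:-→d8:-→d9:-→d10:-→d11:-→d12:-→d13:-→d14:-→d15:-→d16:-→d17:-→d18:-→d19:-→d20:-→d21:-→d22:-→d23:-→d24:H2→d25:-→d26:-→d27:-→d28:H2 -> H2
  add 152.146.103.64/26 -> H2 at depth 26
  lookup 206.128.10.210: bits 110011101 walk d0:-→d1:-→d2:-→d3:-→d4:-→d5:-→d6:-→d7:-→d8:-→d9:H1 -> H1
  add 152.146.103.69/32 -> H2 at depth 32
  lookup 152.146.103.69: bits 10011000100100100110011101000101 walk d0:-→d1:-→d2:-→d3:-→d4:-→d5:-→d6:-→d7:-→d8:-→d9:-→d10:-→d11:-→d12:-→d13:-→d14:-→d15:-→d16:-→d17:-→d18:-→d19:-→d20:-→d21:-→d22:-→d23:-→d24:H2→d25:-→d26:H2→d27:-→d28:H2→d29:-→d30:-→d31:-→d32:H2 -> H2
  add 206.149.48.0/23 -> H2 at depth 23
  lookup 152.146.103.65: bits 10011000100100100110011101000 walk d0:-→d1:-→d2:-→d3:-→d4:-→d5:-→d6:-→d7:-→d8:-→d9:-→d10:-→d11:-→d12:-→d13:-→d14:-→d15:-→d16:-→d17:-→d18:-→d19:-→d20:-→d21:-→d22:-→d23:-→d24:H2→d25:-→d26:H2→d27:-→d28:H2→d29:- -> H2
  lookup 206.149.48.0: bits 11001110100101010011000 walk d0:-→d1:-→d2:-→d3:-→d4:-→d5:-→d6:-→d7:-→d8:-→d9:H1→d10:-→d11:-→d12:-→d13:-→d14:-→d15:-→d16:-→d17:-→d18:-→d19:-→d20:-→d21:-→d22:-→d23:H2 -> H2
  lookup 152.146.103.65: bits 10011000100100100110011101000 walk d0:-→d1:-→d2:-→d3:-→d4:-→d5:-→d6:-→d7:-→d8:-→d9:-→d10:-→d11:-→d12:-→d13:-→d14:-→d15:-→d16:-→d17:-→d18:-→d19:-→d20:-→d21:-→d22:-→d23:-→d24:H2→d25:-→d26:H2→d27:-→d28:H2→d29:- -> H2
  del 206.128.0.0/9 (clear depth 9)

== LOOKUPS ==
["H2","H2","H1","H2","H2","H2","H2"]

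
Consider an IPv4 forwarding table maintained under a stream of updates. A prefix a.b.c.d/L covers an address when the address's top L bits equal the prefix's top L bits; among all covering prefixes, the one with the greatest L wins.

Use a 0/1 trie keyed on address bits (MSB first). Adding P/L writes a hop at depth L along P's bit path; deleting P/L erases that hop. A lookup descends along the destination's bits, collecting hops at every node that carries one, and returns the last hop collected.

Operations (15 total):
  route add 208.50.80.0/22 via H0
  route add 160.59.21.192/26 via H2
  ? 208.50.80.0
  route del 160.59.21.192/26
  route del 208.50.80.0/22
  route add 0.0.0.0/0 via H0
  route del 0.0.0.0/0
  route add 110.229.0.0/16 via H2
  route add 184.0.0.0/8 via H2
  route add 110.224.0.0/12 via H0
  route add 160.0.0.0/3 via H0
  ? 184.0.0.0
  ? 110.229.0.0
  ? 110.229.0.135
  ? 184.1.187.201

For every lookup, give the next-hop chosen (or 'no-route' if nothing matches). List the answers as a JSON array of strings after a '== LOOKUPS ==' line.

Apply in order:
  add 208.50.80.0/22 -> H0 at depth 22
  add 160.59.21.192/26 -> H2 at depth 26
  lookup 208.50.80.0: bits 1101000000110010010100 walk d0:-→d1:-→d2:-→d3:-→d4:-→d5:-→d6:-→d7:-→d8:-→d9:-→d10:-→d11:-→d12:-→d13:-→d14:-→d15:-→d16:-→d17:-→d18:-→d19:-→d20:-→d21:-→d22:H0 -> H0
  - 160.59.21.192/26 clear@26
  - 208.50.80.0/22 clear@22
  add 0.0.0.0/0 -> H0 at depth 0
  - 0.0.0.0/0 clear@0
  add 110.229.0.0/16 -> H2 at depth 16
  add 184.0.0.0/8 -> H2 at depth 8
  add 110.224.0.0/12 -> H0 at depth 12
  add 160.0.0.0/3 -> H0 at depth 3
  lookup 184.0.0.0: bits 10111000 walk d0:-→d1:-→d2:-→d3:H0→d4:-→d5:-→d6:-→d7:-→d8:H2 -> H2
  lookup 110.229.0.0: bits 0110111011100101 walk d0:-→d1:-→d2:-→d3:-→d4:-→d5:-→d6:-→d7:-→d8:-→d9:-→d10:-→d11:-→d12:H0→d13:-→d14:-→d15:-→d16:H2 -> H2
  lookup 110.229.0.135: bits 0110111011100101 walk d0:-→d1:-→d2:-→d3:-→d4:-→d5:-→d6:-→d7:-→d8:-→d9:-→d10:-→d11:-→d12:H0→d13:-→d14:-→d15:-→d16:H2 -> H2
  lookup 184.1.187.201: bits 10111000 walk d0:-→d1:-→d2:-→d3:H0→d4:-→d5:-→d6:-→d7:-→d8:H2 -> H2

== LOOKUPS ==
["H0","H2","H2","H2","H2"]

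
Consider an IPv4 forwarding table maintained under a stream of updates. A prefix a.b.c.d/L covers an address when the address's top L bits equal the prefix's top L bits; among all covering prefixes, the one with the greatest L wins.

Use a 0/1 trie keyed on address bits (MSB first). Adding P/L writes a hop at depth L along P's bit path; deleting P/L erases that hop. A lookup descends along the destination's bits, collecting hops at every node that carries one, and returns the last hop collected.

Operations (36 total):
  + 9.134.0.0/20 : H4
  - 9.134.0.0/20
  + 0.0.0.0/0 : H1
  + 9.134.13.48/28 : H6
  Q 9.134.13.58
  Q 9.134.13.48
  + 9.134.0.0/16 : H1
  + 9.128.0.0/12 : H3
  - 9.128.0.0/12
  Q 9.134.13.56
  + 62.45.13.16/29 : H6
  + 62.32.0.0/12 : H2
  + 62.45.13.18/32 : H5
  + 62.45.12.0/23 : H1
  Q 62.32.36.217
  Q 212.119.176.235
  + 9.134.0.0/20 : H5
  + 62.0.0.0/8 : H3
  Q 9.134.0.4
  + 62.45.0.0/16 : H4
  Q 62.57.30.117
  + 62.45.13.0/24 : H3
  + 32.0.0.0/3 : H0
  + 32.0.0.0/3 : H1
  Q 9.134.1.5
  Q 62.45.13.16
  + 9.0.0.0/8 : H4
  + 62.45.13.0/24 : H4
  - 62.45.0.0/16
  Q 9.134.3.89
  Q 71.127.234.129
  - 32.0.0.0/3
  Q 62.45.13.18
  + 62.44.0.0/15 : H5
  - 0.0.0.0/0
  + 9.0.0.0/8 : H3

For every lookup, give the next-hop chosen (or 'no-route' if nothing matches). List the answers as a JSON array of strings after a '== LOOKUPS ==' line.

Process each operation:
  add 9.134.0.0/20 -> H4 at depth 20
  del 9.134.0.0/20 (clear depth 20)
  add 0.0.0.0/0 -> H1 at depth 0
  add 9.134.13.48/28 -> H6 at depth 28
  lookup 9.134.13.58: bits 0000100110000110000011010011 walk d0:H1→d1:-→d2:-→d3:-→d4:-→d5:-→d6:-→d7:-→d8:-→d9:-→d10:-→d11:-→d12:-→d13:-→d14:-→d15:-→d16:-→d17:-→d18:-→d19:-→d20:-→d21:-→d22:-→d23:-→d24:-→d25:-→d26:-→d27:-→d28:H6 -> H6
  lookup 9.134.13.48: bits 0000100110000110000011010011 walk d0:H1→d1:-→d2:-→d3:-→d4:-→d5:-→d6:-→d7:-→d8:-→d9:-→d10:-→d11:-→d12:-→d13:-→d14:-→d15:-→d16:-→d17:-→d18:-→d19:-→d20:-→d21:-→d22:-→d23:-→d24:-→d25:-→d26:-→d27:-→d28:H6 -> H6
  add 9.134.0.0/16 -> H1 at depth 16
  add 9.128.0.0/12 -> H3 at depth 12
  del 9.128.0.0/12 (clear depth 12)
  lookup 9.134.13.56: bits 0000100110000110000011010011 walk d0:H1→d1:-→d2:-→d3:-→d4:-→d5:-→d6:-→d7:-→d8:-→d9:-→d10:-→d11:-→d12:-→d13:-→d14:-→d15:-→d16:H1→d17:-→d18:-→d19:-→d20:-→d21:-→d22:-→d23:-→d24:-→d25:-→d26:-→d27:-→d28:H6 -> H6
  add 62.45.13.16/29 -> H6 at depth 29
  add 62.32.0.0/12 -> H2 at depth 12
  add 62.45.13.18/32 -> H5 at depth 32
  add 62.45.12.0/23 -> H1 at depth 23
  lookup 62.32.36.217: bits 001111100010 walk d0:H1→d1:-→d2:-→d3:-→d4:-→d5:-→d6:-→d7:-→d8:-→d9:-→d10:-→d11:-→d12:H2 -> H2
  lookup 212.119.176.235: bits ε walk d0:H1 -> H1
  add 9.134.0.0/20 -> H5 at depth 20
  add 62.0.0.0/8 -> H3 at depth 8
  lookup 9.134.0.4: bits 00001001100001100000 walk d0:H1→d1:-→d2:-→d3:-→d4:-→d5:-→d6:-→d7:-→d8:-→d9:-→d10:-→d11:-→d12:-→d13:-→d14:-→d15:-→d16:H1→d17:-→d18:-→d19:-→d20:H5 -> H5
  add 62.45.0.0/16 -> H4 at depth 16
  lookup 62.57.30.117: bits 00111110001 walk d0:H1→d1:-→d2:-→d3:-→d4:-→d5:-→d6:-→d7:-→d8:H3→d9:-→d10:-→d11:- -> H3
  add 62.45.13.0/24 -> H3 at depth 24
  add 32.0.0.0/3 -> H0 at depth 3
  add 32.0.0.0/3 -> H1 at depth 3
  lookup 9.134.1.5: bits 00001001100001100000 walk d0:H1→d1:-→d2:-→d3:-→d4:-→d5:-→d6:-→d7:-→d8:-→d9:-→d10:-→d11:-→d12:-→d13:-→d14:-→d15:-→d16:H1→d17:-→d18:-→d19:-→d20:H5 -> H5
  lookup 62.45.13.16: bits 001111100010110100001101000100 walk d0:H1→d1:-→d2:-→d3:H1→d4:-→d5:-→d6:-→d7:-→d8:H3→d9:-→d10:-→d11:-→d12:H2→d13:-→d14:-→d15:-→d16:H4→d17:-→d18:-→d19:-→d20:-→d21:-→d22:-→d23:H1→d24:H3→d25:-→d26:-→d27:-→d28:-→d29:H6→d30:- -> H6
  add 9.0.0.0/8 -> H4 at depth 8
  add 62.45.13.0/24 -> H4 at depth 24
  del 62.45.0.0/16 (clear depth 16)
  lookup 9.134.3.89: bits 00001001100001100000 walk d0:H1→d1:-→d2:-→d3:-→d4:-→d5:-→d6:-→d7:-→d8:H4→d9:-→d10:-→d11:-→d12:-→d13:-→d14:-→d15:-→d16:H1→d17:-→d18:-→d19:-→d20:H5 -> H5
  lookup 71.127.234.129: bits 0 walk d0:H1→d1:- -> H1
  del 32.0.0.0/3 (clear depth 3)
  lookup 62.45.13.18: bits 00111110001011010000110100010010 walk d0:H1→d1:-→d2:-→d3:-→d4:-→d5:-→d6:-→d7:-→d8:H3→d9:-→d10:-→d11:-→d12:H2→d13:-→d14:-→d15:-→d16:-→d17:-→d18:-→d19:-→d20:-→d21:-→d22:-→d23:H1→d24:H4→d25:-→d26:-→d27:-→d28:-→d29:H6→d30:-→d31:-→d32:H5 -> H5
  add 62.44.0.0/15 -> H5 at depth 15
  del 0.0.0.0/0 (clear depth 0)
  add 9.0.0.0/8 -> H3 at depth 8

== LOOKUPS ==
["H6","H6","H6","H2","H1","H5","H3","H5","H6","H5","H1","H5"]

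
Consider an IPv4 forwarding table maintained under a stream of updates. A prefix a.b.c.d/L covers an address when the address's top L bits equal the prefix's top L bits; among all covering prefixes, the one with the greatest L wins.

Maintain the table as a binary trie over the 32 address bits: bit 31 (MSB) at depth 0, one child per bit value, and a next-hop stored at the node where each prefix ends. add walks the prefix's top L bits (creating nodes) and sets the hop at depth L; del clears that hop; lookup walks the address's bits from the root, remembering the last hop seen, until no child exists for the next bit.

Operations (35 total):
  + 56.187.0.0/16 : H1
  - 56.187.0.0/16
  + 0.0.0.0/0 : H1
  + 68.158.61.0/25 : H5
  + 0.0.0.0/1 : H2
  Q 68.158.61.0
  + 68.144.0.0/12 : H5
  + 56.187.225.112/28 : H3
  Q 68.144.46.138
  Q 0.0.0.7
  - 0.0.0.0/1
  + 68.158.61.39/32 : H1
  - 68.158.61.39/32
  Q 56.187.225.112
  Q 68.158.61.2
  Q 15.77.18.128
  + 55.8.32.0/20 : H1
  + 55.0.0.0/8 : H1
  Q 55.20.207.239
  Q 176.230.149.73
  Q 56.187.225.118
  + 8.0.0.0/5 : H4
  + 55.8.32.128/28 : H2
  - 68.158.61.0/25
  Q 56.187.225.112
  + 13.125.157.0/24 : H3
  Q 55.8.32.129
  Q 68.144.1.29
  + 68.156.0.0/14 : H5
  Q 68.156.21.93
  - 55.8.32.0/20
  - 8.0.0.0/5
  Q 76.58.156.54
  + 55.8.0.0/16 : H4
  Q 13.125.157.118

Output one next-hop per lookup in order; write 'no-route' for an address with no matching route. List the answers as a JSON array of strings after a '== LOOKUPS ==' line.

Trace:
  + 56.187.0.0/16 (H1) depth=16
  - 56.187.0.0/16 clear@16
  + 0.0.0.0/0 (H1) depth=0
  + 68.158.61.0/25 (H5) depth=25
  + 0.0.0.0/1 (H2) depth=1
  ? 68.158.61.0  path d0:H1→d1:H2→d2:-→d3:-→d4:-→d5:-→d6:-→d7:-→d8:-→d9:-→d10:-→d11:-→d12:-→d13:-→d14:-→d15:-→d16:-→d17:-→d18:-→d19:-→d20:-→d21:-→d22:-→d23:-→d24:-→d25:H5  best=H5
  + 68.144.0.0/12 (H5) depth=12
  + 56.187.225.112/28 (H3) depth=28
  ? 68.144.46.138  path d0:H1→d1:H2→d2:-→d3:-→d4:-→d5:-→d6:-→d7:-→d8:-→d9:-→d10:-→d11:-→d12:H5  best=H5
  ? 0.0.0.7  path d0:H1→d1:H2→d2:-  best=H2
  - 0.0.0.0/1 clear@1
  + 68.158.61.39/32 (H1) depth=32
  - 68.158.61.39/32 clear@32
  ? 56.187.225.112  path d0:H1→d1:-→d2:-→d3:-→d4:-→d5:-→d6:-→d7:-→d8:-→d9:-→d10:-→d11:-→d12:-→d13:-→d14:-→d15:-→d16:-→d17:-→d18:-→d19:-→d20:-→d21:-→d22:-→d23:-→d24:-→d25:-→d26:-→d27:-→d28:H3  best=H3
  ? 68.158.61.2  path d0:H1→d1:-→d2:-→d3:-→d4:-→d5:-→d6:-→d7:-→d8:-→d9:-→d10:-→d11:-→d12:H5→d13:-→d14:-→d15:-→d16:-→d17:-→d18:-→d19:-→d20:-→d21:-→d22:-→d23:-→d24:-→d25:H5→d26:-  best=H5
  ? 15.77.18.128  path d0:H1→d1:-→d2:-  best=H1
  + 55.8.32.0/20 (H1) depth=20
  + 55.0.0.0/8 (H1) depth=8
  ? 55.20.207.239  path d0:H1→d1:-→d2:-→d3:-→d4:-→d5:-→d6:-→d7:-→d8:H1→d9:-→d10:-→d11:-  best=H1
  ? 176.230.149.73  path d0:H1  best=H1
  ? 56.187.225.118  path d0:H1→d1:-→d2:-→d3:-→d4:-→d5:-→d6:-→d7:-→d8:-→d9:-→d10:-→d11:-→d12:-→d13:-→d14:-→d15:-→d16:-→d17:-→d18:-→d19:-→d20:-→d21:-→d22:-→d23:-→d24:-→d25:-→d26:-→d27:-→d28:H3  best=H3
  + 8.0.0.0/5 (H4) depth=5
  + 55.8.32.128/28 (H2) depth=28
  - 68.158.61.0/25 clear@25
  ? 56.187.225.112  path d0:H1→d1:-→d2:-→d3:-→d4:-→d5:-→d6:-→d7:-→d8:-→d9:-→d10:-→d11:-→d12:-→d13:-→d14:-→d15:-→d16:-→d17:-→d18:-→d19:-→d20:-→d21:-→d22:-→d23:-→d24:-→d25:-→d26:-→d27:-→d28:H3  best=H3
  + 13.125.157.0/24 (H3) depth=24
  ? 55.8.32.129  path d0:H1→d1:-→d2:-→d3:-→d4:-→d5:-→d6:-→d7:-→d8:H1→d9:-→d10:-→d11:-→d12:-→d13:-→d14:-→d15:-→d16:-→d17:-→d18:-→d19:-→d20:H1→d21:-→d22:-→d23:-→d24:-→d25:-→d26:-→d27:-→d28:H2  best=H2
  ? 68.144.1.29  path d0:H1→d1:-→d2:-→d3:-→d4:-→d5:-→d6:-→d7:-→d8:-→d9:-→d10:-→d11:-→d12:H5  best=H5
  + 68.156.0.0/14 (H5) depth=14
  ? 68.156.21.93  path d0:H1→d1:-→d2:-→d3:-→d4:-→d5:-→d6:-→d7:-→d8:-→d9:-→d10:-→d11:-→d12:H5→d13:-→d14:H5  best=H5
  - 55.8.32.0/20 clear@20
  - 8.0.0.0/5 clear@5
  ? 76.58.156.54  path d0:H1→d1:-→d2:-→d3:-→d4:-  best=H1
  + 55.8.0.0/16 (H4) depth=16
  ? 13.125.157.118  path d0:H1→d1:-→d2:-→d3:-→d4:-→d5:-→d6:-→d7:-→d8:-→d9:-→d10:-→d11:-→d12:-→d13:-→d14:-→d15:-→d16:-→d17:-→d18:-→d19:-→d20:-→d21:-→d22:-→d23:-→d24:H3  best=H3

== LOOKUPS ==
["H5","H5","H2","H3","H5","H1","H1","H1","H3","H3","H2","H5","H5","H1","H3"]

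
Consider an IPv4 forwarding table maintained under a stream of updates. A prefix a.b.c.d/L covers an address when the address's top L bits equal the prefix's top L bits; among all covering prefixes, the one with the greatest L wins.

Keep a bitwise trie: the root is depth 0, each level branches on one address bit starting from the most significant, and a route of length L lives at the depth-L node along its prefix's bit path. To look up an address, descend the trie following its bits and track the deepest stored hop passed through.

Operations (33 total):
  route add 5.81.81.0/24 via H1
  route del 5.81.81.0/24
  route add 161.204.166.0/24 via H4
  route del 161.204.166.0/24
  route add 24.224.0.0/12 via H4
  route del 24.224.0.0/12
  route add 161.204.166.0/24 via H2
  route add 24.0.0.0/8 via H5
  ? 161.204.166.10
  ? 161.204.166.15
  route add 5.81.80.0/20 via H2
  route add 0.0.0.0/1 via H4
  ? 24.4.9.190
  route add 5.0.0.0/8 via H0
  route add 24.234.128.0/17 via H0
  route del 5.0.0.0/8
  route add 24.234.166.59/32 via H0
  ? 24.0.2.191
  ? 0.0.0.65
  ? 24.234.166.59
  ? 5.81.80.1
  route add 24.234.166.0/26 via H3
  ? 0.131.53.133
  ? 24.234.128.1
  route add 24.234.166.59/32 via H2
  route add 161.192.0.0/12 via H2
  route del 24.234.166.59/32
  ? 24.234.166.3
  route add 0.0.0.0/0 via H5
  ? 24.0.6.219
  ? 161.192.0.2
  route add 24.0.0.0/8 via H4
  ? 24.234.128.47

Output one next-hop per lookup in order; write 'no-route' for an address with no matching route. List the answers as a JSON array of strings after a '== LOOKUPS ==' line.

Apply in order:
  + 5.81.81.0/24 (H1) depth=24
  del 5.81.81.0/24 (clear depth 24)
  + 161.204.166.0/24 (H4) depth=24
  del 161.204.166.0/24 (clear depth 24)
  + 24.224.0.0/12 (H4) depth=12
  del 24.224.0.0/12 (clear depth 12)
  + 161.204.166.0/24 (H2) depth=24
  + 24.0.0.0/8 (H5) depth=8
  lookup 161.204.166.10: bits 101000011100110010100110 walk d0:-→d1:-→d2:-→d3:-→d4:-→d5:-→d6:-→d7:-→d8:-→d9:-→d10:-→d11:-→d12:-→d13:-→d14:-→d15:-→d16:-→d17:-→d18:-→d19:-→d20:-→d21:-→d22:-→d23:-→d24:H2 -> H2
  lookup 161.204.166.15: bits 101000011100110010100110 walk d0:-→d1:-→d2:-→d3:-→d4:-→d5:-→d6:-→d7:-→d8:-→d9:-→d10:-→d11:-→d12:-→d13:-→d14:-→d15:-→d16:-→d17:-→d18:-→d19:-→d20:-→d21:-→d22:-→d23:-→d24:H2 -> H2
  + 5.81.80.0/20 (H2) depth=20
  + 0.0.0.0/1 (H4) depth=1
  lookup 24.4.9.190: bits 00011000 walk d0:-→d1:H4→d2:-→d3:-→d4:-→d5:-→d6:-→d7:-→d8:H5 -> H5
  + 5.0.0.0/8 (H0) depth=8
  + 24.234.128.0/17 (H0) depth=17
  del 5.0.0.0/8 (clear depth 8)
  + 24.234.166.59/32 (H0) depth=32
  lookup 24.0.2.191: bits 00011000 walk d0:-→d1:H4→d2:-→d3:-→d4:-→d5:-→d6:-→d7:-→d8:H5 -> H5
  lookup 0.0.0.65: bits 00000 walk d0:-→d1:H4→d2:-→d3:-→d4:-→d5:- -> H4
  lookup 24.234.166.59: bits 00011000111010101010011000111011 walk d0:-→d1:H4→d2:-→d3:-→d4:-→d5:-→d6:-→d7:-→d8:H5→d9:-→d10:-→d11:-→d12:-→d13:-→d14:-→d15:-→d16:-→d17:H0→d18:-→d19:-→d20:-→d21:-→d22:-→d23:-→d24:-→d25:-→d26:-→d27:-→d28:-→d29:-→d30:-→d31:-→d32:H0 -> H0
  lookup 5.81.80.1: bits 00000101010100010101000 walk d0:-→d1:H4→d2:-→d3:-→d4:-→d5:-→d6:-→d7:-→d8:-→d9:-→d10:-→d11:-→d12:-→d13:-→d14:-→d15:-→d16:-→d17:-→d18:-→d19:-→d20:H2→d21:-→d22:-→d23:- -> H2
  + 24.234.166.0/26 (H3) depth=26
  lookup 0.131.53.133: bits 00000 walk d0:-→d1:H4→d2:-→d3:-→d4:-→d5:- -> H4
  lookup 24.234.128.1: bits 000110001110101010 walk d0:-→d1:H4→d2:-→d3:-→d4:-→d5:-→d6:-→d7:-→d8:H5→d9:-→d10:-→d11:-→d12:-→d13:-→d14:-→d15:-→d16:-→d17:H0→d18:- -> H0
  + 24.234.166.59/32 (H2) depth=32
  + 161.192.0.0/12 (H2) depth=12
  del 24.234.166.59/32 (clear depth 32)
  lookup 24.234.166.3: bits 00011000111010101010011000 walk d0:-→d1:H4→d2:-→d3:-→d4:-→d5:-→d6:-→d7:-→d8:H5→d9:-→d10:-→d11:-→d12:-→d13:-→d14:-→d15:-→d16:-→d17:H0→d18:-→d19:-→d20:-→d21:-→d22:-→d23:-→d24:-→d25:-→d26:H3 -> H3
  + 0.0.0.0/0 (H5) depth=0
  lookup 24.0.6.219: bits 00011000 walk d0:H5→d1:H4→d2:-→d3:-→d4:-→d5:-→d6:-→d7:-→d8:H5 -> H5
  lookup 161.192.0.2: bits 101000011100 walk d0:H5→d1:-→d2:-→d3:-→d4:-→d5:-→d6:-→d7:-→d8:-→d9:-→d10:-→d11:-→d12:H2 -> H2
  + 24.0.0.0/8 (H4) depth=8
  lookup 24.234.128.47: bits 000110001110101010 walk d0:H5→d1:H4→d2:-→d3:-→d4:-→d5:-→d6:-→d7:-→d8:H4→d9:-→d10:-→d11:-→d12:-→d13:-→d14:-→d15:-→d16:-→d17:H0→d18:- -> H0

== LOOKUPS ==
["H2","H2","H5","H5","H4","H0","H2","H4","H0","H3","H5","H2","H0"]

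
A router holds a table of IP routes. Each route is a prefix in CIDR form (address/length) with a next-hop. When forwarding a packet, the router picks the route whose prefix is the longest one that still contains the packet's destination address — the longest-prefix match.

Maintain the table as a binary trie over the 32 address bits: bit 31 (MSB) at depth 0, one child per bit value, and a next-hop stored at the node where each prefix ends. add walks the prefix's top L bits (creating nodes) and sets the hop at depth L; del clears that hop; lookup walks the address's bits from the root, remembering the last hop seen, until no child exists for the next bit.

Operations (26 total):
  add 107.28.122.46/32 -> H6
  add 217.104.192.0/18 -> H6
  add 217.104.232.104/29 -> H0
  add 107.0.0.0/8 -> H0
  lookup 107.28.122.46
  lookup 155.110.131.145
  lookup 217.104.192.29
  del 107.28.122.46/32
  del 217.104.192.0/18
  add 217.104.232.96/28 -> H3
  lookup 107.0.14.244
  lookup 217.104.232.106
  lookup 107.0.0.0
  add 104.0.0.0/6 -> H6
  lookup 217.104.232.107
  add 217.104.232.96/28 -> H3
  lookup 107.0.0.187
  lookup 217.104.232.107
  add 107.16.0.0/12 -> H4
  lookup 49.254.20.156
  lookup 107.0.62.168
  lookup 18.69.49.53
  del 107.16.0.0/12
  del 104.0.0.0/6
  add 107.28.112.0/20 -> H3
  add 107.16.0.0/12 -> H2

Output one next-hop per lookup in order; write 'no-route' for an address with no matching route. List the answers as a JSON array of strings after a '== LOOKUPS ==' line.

Process each operation:
  add 107.28.122.46/32 -> H6 at depth 32
  add 217.104.192.0/18 -> H6 at depth 18
  add 217.104.232.104/29 -> H0 at depth 29
  add 107.0.0.0/8 -> H0 at depth 8
  Q 107.28.122.46: descend 01101011000111000111101000101110 ; hops seen [H0,H6] ; pick H6
  Q 155.110.131.145: descend 1 ; hops seen [∅] ; pick no-route
  Q 217.104.192.29: descend 110110010110100011 ; hops seen [H6] ; pick H6
  del 107.28.122.46/32 (clear depth 32)
  del 217.104.192.0/18 (clear depth 18)
  add 217.104.232.96/28 -> H3 at depth 28
  Q 107.0.14.244: descend 01101011000 ; hops seen [H0] ; pick H0
  Q 217.104.232.106: descend 11011001011010001110100001101 ; hops seen [H3,H0] ; pick H0
  Q 107.0.0.0: descend 01101011000 ; hops seen [H0] ; pick H0
  add 104.0.0.0/6 -> H6 at depth 6
  Q 217.104.232.107: descend 11011001011010001110100001101 ; hops seen [H3,H0] ; pick H0
  add 217.104.232.96/28 -> H3 at depth 28
  Q 107.0.0.187: descend 01101011000 ; hops seen [H6,H0] ; pick H0
  Q 217.104.232.107: descend 11011001011010001110100001101 ; hops seen [H3,H0] ; pick H0
  add 107.16.0.0/12 -> H4 at depth 12
  Q 49.254.20.156: descend 0 ; hops seen [∅] ; pick no-route
  Q 107.0.62.168: descend 01101011000 ; hops seen [H6,H0] ; pick H0
  Q 18.69.49.53: descend 0 ; hops seen [∅] ; pick no-route
  del 107.16.0.0/12 (clear depth 12)
  del 104.0.0.0/6 (clear depth 6)
  add 107.28.112.0/20 -> H3 at depth 20
  add 107.16.0.0/12 -> H2 at depth 12

== LOOKUPS ==
["H6","no-route","H6","H0","H0","H0","H0","H0","H0","no-route","H0","no-route"]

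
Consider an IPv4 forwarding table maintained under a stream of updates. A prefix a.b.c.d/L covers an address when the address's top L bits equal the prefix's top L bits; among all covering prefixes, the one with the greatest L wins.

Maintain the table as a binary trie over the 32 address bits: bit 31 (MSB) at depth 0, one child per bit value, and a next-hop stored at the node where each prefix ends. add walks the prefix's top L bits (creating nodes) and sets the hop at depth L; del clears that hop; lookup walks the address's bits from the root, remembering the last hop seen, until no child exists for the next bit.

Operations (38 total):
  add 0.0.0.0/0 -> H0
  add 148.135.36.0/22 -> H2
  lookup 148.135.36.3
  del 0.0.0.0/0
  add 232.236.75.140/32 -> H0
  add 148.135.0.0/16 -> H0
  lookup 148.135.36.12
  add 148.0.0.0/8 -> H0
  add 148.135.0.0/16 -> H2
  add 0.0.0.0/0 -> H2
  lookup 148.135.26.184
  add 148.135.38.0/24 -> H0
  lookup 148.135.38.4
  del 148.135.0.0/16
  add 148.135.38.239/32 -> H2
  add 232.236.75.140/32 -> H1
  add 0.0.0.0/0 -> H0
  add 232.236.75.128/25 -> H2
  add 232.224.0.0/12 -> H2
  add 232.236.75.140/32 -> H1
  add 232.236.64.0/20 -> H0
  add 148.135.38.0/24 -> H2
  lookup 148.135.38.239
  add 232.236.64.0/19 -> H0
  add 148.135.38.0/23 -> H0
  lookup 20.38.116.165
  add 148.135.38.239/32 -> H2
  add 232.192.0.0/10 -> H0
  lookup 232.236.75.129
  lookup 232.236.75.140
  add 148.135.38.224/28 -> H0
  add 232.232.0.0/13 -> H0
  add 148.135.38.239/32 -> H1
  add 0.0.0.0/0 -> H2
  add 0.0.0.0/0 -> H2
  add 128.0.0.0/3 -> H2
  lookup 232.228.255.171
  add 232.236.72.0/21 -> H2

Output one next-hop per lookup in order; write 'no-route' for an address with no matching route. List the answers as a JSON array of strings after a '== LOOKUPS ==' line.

Trace:
  + 0.0.0.0/0 (H0) depth=0
  + 148.135.36.0/22 (H2) depth=22
  Q 148.135.36.3: descend 1001010010000111001001 ; hops seen [H0,H2] ; pick H2
  del 0.0.0.0/0 (clear depth 0)
  + 232.236.75.140/32 (H0) depth=32
  + 148.135.0.0/16 (H0) depth=16
  Q 148.135.36.12: descend 1001010010000111001001 ; hops seen [H0,H2] ; pick H2
  + 148.0.0.0/8 (H0) depth=8
  + 148.135.0.0/16 (H2) depth=16
  + 0.0.0.0/0 (H2) depth=0
  Q 148.135.26.184: descend 100101001000011100 ; hops seen [H2,H0,H2] ; pick H2
  + 148.135.38.0/24 (H0) depth=24
  Q 148.135.38.4: descend 100101001000011100100110 ; hops seen [H2,H0,H2,H2,H0] ; pick H0
  del 148.135.0.0/16 (clear depth 16)
  + 148.135.38.239/32 (H2) depth=32
  + 232.236.75.140/32 (H1) depth=32
  + 0.0.0.0/0 (H0) depth=0
  + 232.236.75.128/25 (H2) depth=25
  + 232.224.0.0/12 (H2) depth=12
  + 232.236.75.140/32 (H1) depth=32
  + 232.236.64.0/20 (H0) depth=20
  + 148.135.38.0/24 (H2) depth=24
  Q 148.135.38.239: descend 10010100100001110010011011101111 ; hops seen [H0,H0,H2,H2,H2] ; pick H2
  + 232.236.64.0/19 (H0) depth=19
  + 148.135.38.0/23 (H0) depth=23
  Q 20.38.116.165: descend ε ; hops seen [H0] ; pick H0
  + 148.135.38.239/32 (H2) depth=32
  + 232.192.0.0/10 (H0) depth=10
  Q 232.236.75.129: descend 1110100011101100010010111000 ; hops seen [H0,H0,H2,H0,H0,H2] ; pick H2
  Q 232.236.75.140: descend 11101000111011000100101110001100 ; hops seen [H0,H0,H2,H0,H0,H2,H1] ; pick H1
  + 148.135.38.224/28 (H0) depth=28
  + 232.232.0.0/13 (H0) depth=13
  + 148.135.38.239/32 (H1) depth=32
  + 0.0.0.0/0 (H2) depth=0
  + 0.0.0.0/0 (H2) depth=0
  + 128.0.0.0/3 (H2) depth=3
  Q 232.228.255.171: descend 111010001110 ; hops seen [H2,H0,H2] ; pick H2
  + 232.236.72.0/21 (H2) depth=21

== LOOKUPS ==
["H2","H2","H2","H0","H2","H0","H2","H1","H2"]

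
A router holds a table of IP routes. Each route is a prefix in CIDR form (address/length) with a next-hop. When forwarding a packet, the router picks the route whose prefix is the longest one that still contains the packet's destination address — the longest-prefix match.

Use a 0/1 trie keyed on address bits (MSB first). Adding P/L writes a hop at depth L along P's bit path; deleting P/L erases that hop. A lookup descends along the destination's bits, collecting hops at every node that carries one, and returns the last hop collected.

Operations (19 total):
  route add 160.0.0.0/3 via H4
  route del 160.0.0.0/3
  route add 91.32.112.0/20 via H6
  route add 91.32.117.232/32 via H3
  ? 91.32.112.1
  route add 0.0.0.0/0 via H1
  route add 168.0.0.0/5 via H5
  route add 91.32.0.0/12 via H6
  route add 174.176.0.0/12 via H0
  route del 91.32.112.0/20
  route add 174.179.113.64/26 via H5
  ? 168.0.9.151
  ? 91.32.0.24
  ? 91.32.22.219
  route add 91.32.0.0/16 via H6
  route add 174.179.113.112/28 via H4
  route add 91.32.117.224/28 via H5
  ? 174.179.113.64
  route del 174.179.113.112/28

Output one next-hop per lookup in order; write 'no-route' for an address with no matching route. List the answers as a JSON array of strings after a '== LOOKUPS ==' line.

Apply in order:
  + 160.0.0.0/3 (H4) depth=3
  - 160.0.0.0/3 clear@3
  + 91.32.112.0/20 (H6) depth=20
  + 91.32.117.232/32 (H3) depth=32
  lookup 91.32.112.1: bits 010110110010000001110 walk d0:-→d1:-→d2:-→d3:-→d4:-→d5:-→d6:-→d7:-→d8:-→d9:-→d10:-→d11:-→d12:-→d13:-→d14:-→d15:-→d16:-→d17:-→d18:-→d19:-→d20:H6→d21:- -> H6
  + 0.0.0.0/0 (H1) depth=0
  + 168.0.0.0/5 (H5) depth=5
  + 91.32.0.0/12 (H6) depth=12
  + 174.176.0.0/12 (H0) depth=12
  - 91.32.112.0/20 clear@20
  + 174.179.113.64/26 (H5) depth=26
  lookup 168.0.9.151: bits 10101 walk d0:H1→d1:-→d2:-→d3:-→d4:-→d5:H5 -> H5
  lookup 91.32.0.24: bits 01011011001000000 walk d0:H1→d1:-→d2:-→d3:-→d4:-→d5:-→d6:-→d7:-→d8:-→d9:-→d10:-→d11:-→d12:H6→d13:-→d14:-→d15:-→d16:-→d17:- -> H6
  lookup 91.32.22.219: bits 01011011001000000 walk d0:H1→d1:-→d2:-→d3:-→d4:-→d5:-→d6:-→d7:-→d8:-→d9:-→d10:-→d11:-→d12:H6→d13:-→d14:-→d15:-→d16:-→d17:- -> H6
  + 91.32.0.0/16 (H6) depth=16
  + 174.179.113.112/28 (H4) depth=28
  + 91.32.117.224/28 (H5) depth=28
  lookup 174.179.113.64: bits 10101110101100110111000101 walk d0:H1→d1:-→d2:-→d3:-→d4:-→d5:H5→d6:-→d7:-→d8:-→d9:-→d10:-→d11:-→d12:H0→d13:-→d14:-→d15:-→d16:-→d17:-→d18:-→d19:-→d20:-→d21:-→d22:-→d23:-→d24:-→d25:-→d26:H5 -> H5
  - 174.179.113.112/28 clear@28

== LOOKUPS ==
["H6","H5","H6","H6","H5"]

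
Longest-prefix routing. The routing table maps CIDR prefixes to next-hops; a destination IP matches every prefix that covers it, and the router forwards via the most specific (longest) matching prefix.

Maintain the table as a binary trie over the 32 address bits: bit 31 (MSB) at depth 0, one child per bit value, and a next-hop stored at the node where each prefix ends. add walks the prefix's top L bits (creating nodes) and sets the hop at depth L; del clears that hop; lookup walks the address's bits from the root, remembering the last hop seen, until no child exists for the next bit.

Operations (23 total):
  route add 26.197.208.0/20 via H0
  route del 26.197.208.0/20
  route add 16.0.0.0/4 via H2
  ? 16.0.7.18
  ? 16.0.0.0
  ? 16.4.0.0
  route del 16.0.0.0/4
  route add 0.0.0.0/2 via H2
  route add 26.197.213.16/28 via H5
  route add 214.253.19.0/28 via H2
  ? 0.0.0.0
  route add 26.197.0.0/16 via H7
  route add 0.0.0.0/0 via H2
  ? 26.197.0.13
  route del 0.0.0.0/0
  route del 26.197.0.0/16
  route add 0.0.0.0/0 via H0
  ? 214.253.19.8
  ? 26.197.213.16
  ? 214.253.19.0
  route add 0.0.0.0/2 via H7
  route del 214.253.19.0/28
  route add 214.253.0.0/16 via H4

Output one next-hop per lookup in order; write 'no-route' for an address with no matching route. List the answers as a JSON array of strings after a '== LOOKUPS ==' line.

Apply in order:
  + 26.197.208.0/20 (H0) depth=20
  del 26.197.208.0/20 (clear depth 20)
  + 16.0.0.0/4 (H2) depth=4
  ? 16.0.7.18  path d0:-→d1:-→d2:-→d3:-→d4:H2  best=H2
  ? 16.0.0.0  path d0:-→d1:-→d2:-→d3:-→d4:H2  best=H2
  ? 16.4.0.0  path d0:-→d1:-→d2:-→d3:-→d4:H2  best=H2
  del 16.0.0.0/4 (clear depth 4)
  + 0.0.0.0/2 (H2) depth=2
  + 26.197.213.16/28 (H5) depth=28
  + 214.253.19.0/28 (H2) depth=28
  ? 0.0.0.0  path d0:-→d1:-→d2:H2→d3:-  best=H2
  + 26.197.0.0/16 (H7) depth=16
  + 0.0.0.0/0 (H2) depth=0
  ? 26.197.0.13  path d0:H2→d1:-→d2:H2→d3:-→d4:-→d5:-→d6:-→d7:-→d8:-→d9:-→d10:-→d11:-→d12:-→d13:-→d14:-→d15:-→d16:H7  best=H7
  del 0.0.0.0/0 (clear depth 0)
  del 26.197.0.0/16 (clear depth 16)
  + 0.0.0.0/0 (H0) depth=0
  ? 214.253.19.8  path d0:H0→d1:-→d2:-→d3:-→d4:-→d5:-→d6:-→d7:-→d8:-→d9:-→d10:-→d11:-→d12:-→d13:-→d14:-→d15:-→d16:-→d17:-→d18:-→d19:-→d20:-→d21:-→d22:-→d23:-→d24:-→d25:-→d26:-→d27:-→d28:H2  best=H2
  ? 26.197.213.16  path d0:H0→d1:-→d2:H2→d3:-→d4:-→d5:-→d6:-→d7:-→d8:-→d9:-→d10:-→d11:-→d12:-→d13:-→d14:-→d15:-→d16:-→d17:-→d18:-→d19:-→d20:-→d21:-→d22:-→d23:-→d24:-→d25:-→d26:-→d27:-→d28:H5  best=H5
  ? 214.253.19.0  path d0:H0→d1:-→d2:-→d3:-→d4:-→d5:-→d6:-→d7:-→d8:-→d9:-→d10:-→d11:-→d12:-→d13:-→d14:-→d15:-→d16:-→d17:-→d18:-→d19:-→d20:-→d21:-→d22:-→d23:-→d24:-→d25:-→d26:-→d27:-→d28:H2  best=H2
  + 0.0.0.0/2 (H7) depth=2
  del 214.253.19.0/28 (clear depth 28)
  + 214.253.0.0/16 (H4) depth=16

== LOOKUPS ==
["H2","H2","H2","H2","H7","H2","H5","H2"]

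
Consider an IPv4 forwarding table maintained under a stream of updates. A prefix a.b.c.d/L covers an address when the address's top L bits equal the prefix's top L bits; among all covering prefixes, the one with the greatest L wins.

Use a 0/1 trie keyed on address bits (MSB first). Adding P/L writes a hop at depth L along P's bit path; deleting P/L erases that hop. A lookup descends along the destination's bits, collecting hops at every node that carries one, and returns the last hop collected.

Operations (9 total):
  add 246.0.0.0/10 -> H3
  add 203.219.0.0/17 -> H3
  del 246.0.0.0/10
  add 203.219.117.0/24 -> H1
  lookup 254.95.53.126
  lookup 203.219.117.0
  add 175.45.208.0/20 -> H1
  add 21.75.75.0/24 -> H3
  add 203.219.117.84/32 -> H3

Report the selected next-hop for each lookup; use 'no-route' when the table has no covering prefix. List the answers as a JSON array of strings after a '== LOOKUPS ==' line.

Trace:
  + 246.0.0.0/10 (H3) depth=10
  + 203.219.0.0/17 (H3) depth=17
  - 246.0.0.0/10 clear@10
  + 203.219.117.0/24 (H1) depth=24
  lookup 254.95.53.126: bits 1111 walk d0:-→d1:-→d2:-→d3:-→d4:- -> no-route
  lookup 203.219.117.0: bits 110010111101101101110101 walk d0:-→d1:-→d2:-→d3:-→d4:-→d5:-→d6:-→d7:-→d8:-→d9:-→d10:-→d11:-→d12:-→d13:-→d14:-→d15:-→d16:-→d17:H3→d18:-→d19:-→d20:-→d21:-→d22:-→d23:-→d24:H1 -> H1
  + 175.45.208.0/20 (H1) depth=20
  + 21.75.75.0/24 (H3) depth=24
  + 203.219.117.84/32 (H3) depth=32

== LOOKUPS ==
["no-route","H1"]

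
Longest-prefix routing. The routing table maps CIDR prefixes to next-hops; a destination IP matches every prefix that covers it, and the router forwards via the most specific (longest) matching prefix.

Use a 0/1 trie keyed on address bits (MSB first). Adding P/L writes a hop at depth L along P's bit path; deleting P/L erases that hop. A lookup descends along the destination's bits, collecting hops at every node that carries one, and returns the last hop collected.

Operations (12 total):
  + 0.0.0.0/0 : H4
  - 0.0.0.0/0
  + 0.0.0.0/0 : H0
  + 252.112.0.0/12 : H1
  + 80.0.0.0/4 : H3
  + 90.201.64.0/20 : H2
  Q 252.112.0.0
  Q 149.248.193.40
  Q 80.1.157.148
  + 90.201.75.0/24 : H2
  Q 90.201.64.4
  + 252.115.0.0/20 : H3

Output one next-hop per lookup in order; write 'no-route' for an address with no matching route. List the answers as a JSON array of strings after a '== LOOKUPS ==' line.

Apply in order:
  add 0.0.0.0/0 -> H4 at depth 0
  del 0.0.0.0/0 (clear depth 0)
  add 0.0.0.0/0 -> H0 at depth 0
  add 252.112.0.0/12 -> H1 at depth 12
  add 80.0.0.0/4 -> H3 at depth 4
  add 90.201.64.0/20 -> H2 at depth 20
  lookup 252.112.0.0: bits 111111000111 walk d0:H0→d1:-→d2:-→d3:-→d4:-→d5:-→d6:-→d7:-→d8:-→d9:-→d10:-→d11:-→d12:H1 -> H1
  lookup 149.248.193.40: bits 1 walk d0:H0→d1:- -> H0
  lookup 80.1.157.148: bits 0101 walk d0:H0→d1:-→d2:-→d3:-→d4:H3 -> H3
  add 90.201.75.0/24 -> H2 at depth 24
  lookup 90.201.64.4: bits 01011010110010010100 walk d0:H0→d1:-→d2:-→d3:-→d4:H3→d5:-→d6:-→d7:-→d8:-→d9:-→d10:-→d11:-→d12:-→d13:-→d14:-→d15:-→d16:-→d17:-→d18:-→d19:-→d20:H2 -> H2
  add 252.115.0.0/20 -> H3 at depth 20

== LOOKUPS ==
["H1","H0","H3","H2"]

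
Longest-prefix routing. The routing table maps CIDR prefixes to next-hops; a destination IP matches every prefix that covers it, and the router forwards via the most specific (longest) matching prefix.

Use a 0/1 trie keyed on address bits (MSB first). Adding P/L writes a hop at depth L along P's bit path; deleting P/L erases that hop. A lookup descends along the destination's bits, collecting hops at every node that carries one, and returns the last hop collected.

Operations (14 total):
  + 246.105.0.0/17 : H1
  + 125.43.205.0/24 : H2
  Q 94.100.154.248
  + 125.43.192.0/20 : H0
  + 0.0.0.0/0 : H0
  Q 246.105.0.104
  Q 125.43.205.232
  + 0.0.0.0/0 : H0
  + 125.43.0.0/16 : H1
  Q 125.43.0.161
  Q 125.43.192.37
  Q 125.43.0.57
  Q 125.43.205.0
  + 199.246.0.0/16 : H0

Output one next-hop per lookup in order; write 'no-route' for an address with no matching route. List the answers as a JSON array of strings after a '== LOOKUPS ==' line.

Trace:
  add 246.105.0.0/17 -> H1 at depth 17
  add 125.43.205.0/24 -> H2 at depth 24
  lookup 94.100.154.248: bits 01 walk d0:-→d1:-→d2:- -> no-route
  add 125.43.192.0/20 -> H0 at depth 20
  add 0.0.0.0/0 -> H0 at depth 0
  lookup 246.105.0.104: bits 11110110011010010 walk d0:H0→d1:-→d2:-→d3:-→d4:-→d5:-→d6:-→d7:-→d8:-→d9:-→d10:-→d11:-→d12:-→d13:-→d14:-→d15:-→d16:-→d17:H1 -> H1
  lookup 125.43.205.232: bits 011111010010101111001101 walk d0:H0→d1:-→d2:-→d3:-→d4:-→d5:-→d6:-→d7:-→d8:-→d9:-→d10:-→d11:-→d12:-→d13:-→d14:-→d15:-→d16:-→d17:-→d18:-→d19:-→d20:H0→d21:-→d22:-→d23:-→d24:H2 -> H2
  add 0.0.0.0/0 -> H0 at depth 0
  add 125.43.0.0/16 -> H1 at depth 16
  lookup 125.43.0.161: bits 0111110100101011 walk d0:H0→d1:-→d2:-→d3:-→d4:-→d5:-→d6:-→d7:-→d8:-→d9:-→d10:-→d11:-→d12:-→d13:-→d14:-→d15:-→d16:H1 -> H1
  lookup 125.43.192.37: bits 01111101001010111100 walk d0:H0→d1:-→d2:-→d3:-→d4:-→d5:-→d6:-→d7:-→d8:-→d9:-→d10:-→d11:-→d12:-→d13:-→d14:-→d15:-→d16:H1→d17:-→d18:-→d19:-→d20:H0 -> H0
  lookup 125.43.0.57: bits 0111110100101011 walk d0:H0→d1:-→d2:-→d3:-→d4:-→d5:-→d6:-→d7:-→d8:-→d9:-→d10:-→d11:-→d12:-→d13:-→d14:-→d15:-→d16:H1 -> H1
  lookup 125.43.205.0: bits 011111010010101111001101 walk d0:H0→d1:-→d2:-→d3:-→d4:-→d5:-→d6:-→d7:-→d8:-→d9:-→d10:-→d11:-→d12:-→d13:-→d14:-→d15:-→d16:H1→d17:-→d18:-→d19:-→d20:H0→d21:-→d22:-→d23:-→d24:H2 -> H2
  add 199.246.0.0/16 -> H0 at depth 16

== LOOKUPS ==
["no-route","H1","H2","H1","H0","H1","H2"]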